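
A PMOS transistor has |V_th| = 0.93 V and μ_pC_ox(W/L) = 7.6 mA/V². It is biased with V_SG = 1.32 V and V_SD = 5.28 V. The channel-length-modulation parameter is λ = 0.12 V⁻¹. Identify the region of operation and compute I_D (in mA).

V_ov = V_SG − |V_th| = 1.32 − 0.93 = 0.39 V.
Since V_SD = 5.28 V ≥ V_ov = 0.39 V, the device is in saturation.
I_D = ½ k_p V_ov² (1 + λ V_SD) = 0.5 × 7.6 × 0.39² × (1 + 0.12 × 5.28) = 0.944 mA.

Saturation; I_D = 0.944 mA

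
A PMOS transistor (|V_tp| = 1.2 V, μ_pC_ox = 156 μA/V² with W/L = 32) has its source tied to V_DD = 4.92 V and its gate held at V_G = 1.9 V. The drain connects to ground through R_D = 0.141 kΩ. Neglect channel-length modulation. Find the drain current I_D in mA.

I_D = 8.27 mA

V_SG = V_DD − V_G = 4.92 − 1.9 = 3.02 V, so V_ov = 3.02 − 1.2 = 1.82 V.
k_p = μ_pC_ox · (W/L) = 4.992 mA/V².
Assume saturation: I_D = ½ k_p V_ov² = 0.5 × 4.992 × 1.82² = 8.27 mA, giving V_SD = V_DD − I_D R_D = 4.92 − 8.27 × 0.141 = 3.75 V.
V_SD = 3.75 V ≥ V_ov = 1.82 V, confirming saturation.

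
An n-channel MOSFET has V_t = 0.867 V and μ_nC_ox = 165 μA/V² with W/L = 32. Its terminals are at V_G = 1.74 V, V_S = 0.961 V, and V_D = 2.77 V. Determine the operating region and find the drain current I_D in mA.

Cutoff; I_D = 0 mA

V_GS = V_G − V_S = 1.74 − 0.961 = 0.779 V; V_DS = V_D − V_S = 2.77 − 0.961 = 1.81 V.
V_GS = 0.779 V < V_t = 0.867 V, so the transistor is in cutoff.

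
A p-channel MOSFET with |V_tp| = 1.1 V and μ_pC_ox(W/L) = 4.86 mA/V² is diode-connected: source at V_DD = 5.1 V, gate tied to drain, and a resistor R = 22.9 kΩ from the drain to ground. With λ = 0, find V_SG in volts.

V_SG = 1.36 V

With gate tied to drain, V_SG = V_SD ≥ V_SG − |V_tp|, so the device is in saturation.
KCL at the drain: ½ k_p (V_SG − |V_tp|)² = (V_DD − V_SG)/R.
Let x = V_SG − 1.1. Then 55.6 x² + x − 4 = 0, giving x = 0.259 V (positive root), so V_SG = 1.36 V.
I_D = (V_DD − V_SG)/R = (5.1 − 1.36) / 22.9 = 0.163 mA.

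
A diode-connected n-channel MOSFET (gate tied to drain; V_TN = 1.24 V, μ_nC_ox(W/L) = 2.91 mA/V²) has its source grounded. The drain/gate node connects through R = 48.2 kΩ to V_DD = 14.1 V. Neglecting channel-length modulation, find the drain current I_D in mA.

With gate tied to drain, V_GS = V_DS ≥ V_GS − V_TN, so the device is in saturation.
KCL at the drain: ½ k_n (V_GS − V_TN)² = (V_DD − V_GS)/R.
Let x = V_GS − 1.24. Then 70.1 x² + x − 12.86 = 0, giving x = 0.421 V (positive root), so V_GS = 1.66 V.
I_D = (V_DD − V_GS)/R = (14.1 − 1.66) / 48.2 = 0.258 mA.

I_D = 0.258 mA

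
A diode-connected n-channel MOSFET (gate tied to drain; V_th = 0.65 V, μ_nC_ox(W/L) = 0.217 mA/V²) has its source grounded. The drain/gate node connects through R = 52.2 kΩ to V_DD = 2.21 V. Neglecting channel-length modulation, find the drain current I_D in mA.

With gate tied to drain, V_GS = V_DS ≥ V_GS − V_th, so the device is in saturation.
KCL at the drain: ½ k_n (V_GS − V_th)² = (V_DD − V_GS)/R.
Let x = V_GS − 0.65. Then 5.66 x² + x − 1.56 = 0, giving x = 0.444 V (positive root), so V_GS = 1.09 V.
I_D = (V_DD − V_GS)/R = (2.21 − 1.09) / 52.2 = 0.0214 mA.

I_D = 0.0214 mA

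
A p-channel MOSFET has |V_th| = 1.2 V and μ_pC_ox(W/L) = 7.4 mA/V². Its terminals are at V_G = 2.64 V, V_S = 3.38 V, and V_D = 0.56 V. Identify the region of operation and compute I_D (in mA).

Cutoff; I_D = 0 mA

V_SG = V_S − V_G = 3.38 − 2.64 = 0.74 V; V_SD = V_S − V_D = 3.38 − 0.56 = 2.82 V.
V_SG = 0.74 V < |V_th| = 1.2 V, so the transistor is in cutoff.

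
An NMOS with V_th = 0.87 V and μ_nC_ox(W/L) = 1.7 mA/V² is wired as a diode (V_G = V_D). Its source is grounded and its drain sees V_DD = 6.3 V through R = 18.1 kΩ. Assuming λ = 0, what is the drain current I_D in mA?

With gate tied to drain, V_GS = V_DS ≥ V_GS − V_th, so the device is in saturation.
KCL at the drain: ½ k_n (V_GS − V_th)² = (V_DD − V_GS)/R.
Let x = V_GS − 0.87. Then 15.4 x² + x − 5.43 = 0, giving x = 0.562 V (positive root), so V_GS = 1.43 V.
I_D = (V_DD − V_GS)/R = (6.3 − 1.43) / 18.1 = 0.269 mA.

I_D = 0.269 mA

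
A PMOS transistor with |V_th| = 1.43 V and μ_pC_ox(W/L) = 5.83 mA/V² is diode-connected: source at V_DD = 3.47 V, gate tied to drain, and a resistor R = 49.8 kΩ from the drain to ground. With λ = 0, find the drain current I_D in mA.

With gate tied to drain, V_SG = V_SD ≥ V_SG − |V_th|, so the device is in saturation.
KCL at the drain: ½ k_p (V_SG − |V_th|)² = (V_DD − V_SG)/R.
Let x = V_SG − 1.43. Then 145 x² + x − 2.04 = 0, giving x = 0.115 V (positive root), so V_SG = 1.55 V.
I_D = (V_DD − V_SG)/R = (3.47 − 1.55) / 49.8 = 0.0387 mA.

I_D = 0.0387 mA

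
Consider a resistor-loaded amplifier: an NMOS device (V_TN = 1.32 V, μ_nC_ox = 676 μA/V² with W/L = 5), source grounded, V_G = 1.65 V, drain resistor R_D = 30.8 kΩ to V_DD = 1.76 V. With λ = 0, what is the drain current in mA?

I_D = 0.0554 mA

V_GS = V_G = 1.65 V, so V_ov = 1.65 − 1.32 = 0.33 V.
k_n = μ_nC_ox · (W/L) = 3.38 mA/V².
Assume saturation: I_D = ½ k_n V_ov² = 0.5 × 3.38 × 0.33² = 0.184 mA, giving V_DS = V_DD − I_D R_D = 1.76 − 0.184 × 30.8 = -3.91 V.
But -3.91 V < V_ov = 0.33 V, so the device is actually in triode.
In triode I_D = k_n[V_ov V_DS − ½ V_DS²] and I_D = (V_DD − V_DS)/R_D. Equating: 52.1 V_DS² − 35.35 V_DS + 1.76 = 0, giving V_DS = 0.0541 V (the root below V_ov).
I_D = (1.76 − 0.0541) / 30.8 = 0.0554 mA.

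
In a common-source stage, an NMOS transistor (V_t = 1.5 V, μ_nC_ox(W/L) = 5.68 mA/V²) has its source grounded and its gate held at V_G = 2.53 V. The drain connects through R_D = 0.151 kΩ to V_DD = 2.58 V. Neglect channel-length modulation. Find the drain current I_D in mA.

V_GS = V_G = 2.53 V, so V_ov = 2.53 − 1.5 = 1.03 V.
Assume saturation: I_D = ½ k_n V_ov² = 0.5 × 5.68 × 1.03² = 3.01 mA, giving V_DS = V_DD − I_D R_D = 2.58 − 3.01 × 0.151 = 2.13 V.
V_DS = 2.13 V ≥ V_ov = 1.03 V, confirming saturation.

I_D = 3.01 mA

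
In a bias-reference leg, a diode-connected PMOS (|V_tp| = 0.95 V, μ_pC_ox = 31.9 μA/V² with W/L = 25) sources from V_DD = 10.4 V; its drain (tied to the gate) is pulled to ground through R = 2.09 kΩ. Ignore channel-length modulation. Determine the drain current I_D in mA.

I_D = 3.17 mA

With gate tied to drain, V_SG = V_SD ≥ V_SG − |V_tp|, so the device is in saturation.
k_p = μ_pC_ox · (W/L) = 0.7975 mA/V².
KCL at the drain: ½ k_p (V_SG − |V_tp|)² = (V_DD − V_SG)/R.
Let x = V_SG − 0.95. Then 0.833 x² + x − 9.45 = 0, giving x = 2.82 V (positive root), so V_SG = 3.77 V.
I_D = (V_DD − V_SG)/R = (10.4 − 3.77) / 2.09 = 3.17 mA.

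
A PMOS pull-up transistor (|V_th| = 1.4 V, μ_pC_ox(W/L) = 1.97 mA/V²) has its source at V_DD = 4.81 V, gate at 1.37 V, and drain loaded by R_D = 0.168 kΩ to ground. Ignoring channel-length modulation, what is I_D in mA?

V_SG = V_DD − V_G = 4.81 − 1.37 = 3.44 V, so V_ov = 3.44 − 1.4 = 2.04 V.
Assume saturation: I_D = ½ k_p V_ov² = 0.5 × 1.97 × 2.04² = 4.1 mA, giving V_SD = V_DD − I_D R_D = 4.81 − 4.1 × 0.168 = 4.12 V.
V_SD = 4.12 V ≥ V_ov = 2.04 V, confirming saturation.

I_D = 4.10 mA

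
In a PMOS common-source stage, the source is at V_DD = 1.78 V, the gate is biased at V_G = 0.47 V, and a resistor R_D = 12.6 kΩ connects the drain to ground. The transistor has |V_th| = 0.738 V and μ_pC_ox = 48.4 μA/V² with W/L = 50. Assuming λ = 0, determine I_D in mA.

I_D = 0.133 mA

V_SG = V_DD − V_G = 1.78 − 0.47 = 1.31 V, so V_ov = 1.31 − 0.738 = 0.572 V.
k_p = μ_pC_ox · (W/L) = 2.42 mA/V².
Assume saturation: I_D = ½ k_p V_ov² = 0.5 × 2.42 × 0.572² = 0.396 mA, giving V_SD = V_DD − I_D R_D = 1.78 − 0.396 × 12.6 = -3.21 V.
But -3.21 V < V_ov = 0.572 V, so the device is actually in triode.
In triode I_D = k_p[V_ov V_SD − ½ V_SD²] and I_D = (V_DD − V_SD)/R_D. Equating: 15.2 V_SD² − 18.44 V_SD + 1.78 = 0, giving V_SD = 0.106 V (the root below V_ov).
I_D = (1.78 − 0.106) / 12.6 = 0.133 mA.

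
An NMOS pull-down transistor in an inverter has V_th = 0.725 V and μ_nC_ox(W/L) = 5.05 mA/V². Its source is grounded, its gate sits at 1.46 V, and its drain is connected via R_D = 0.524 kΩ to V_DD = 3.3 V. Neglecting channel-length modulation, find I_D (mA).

I_D = 1.36 mA

V_GS = V_G = 1.46 V, so V_ov = 1.46 − 0.725 = 0.735 V.
Assume saturation: I_D = ½ k_n V_ov² = 0.5 × 5.05 × 0.735² = 1.36 mA, giving V_DS = V_DD − I_D R_D = 3.3 − 1.36 × 0.524 = 2.59 V.
V_DS = 2.59 V ≥ V_ov = 0.735 V, confirming saturation.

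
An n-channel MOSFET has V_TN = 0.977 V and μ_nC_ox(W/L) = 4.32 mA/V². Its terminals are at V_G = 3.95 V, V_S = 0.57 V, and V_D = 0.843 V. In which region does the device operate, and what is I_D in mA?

V_GS = V_G − V_S = 3.95 − 0.57 = 3.38 V; V_DS = V_D − V_S = 0.843 − 0.57 = 0.273 V.
V_ov = V_GS − V_TN = 3.38 − 0.977 = 2.4 V.
Since V_DS = 0.273 V < V_ov = 2.4 V, the device is in the triode region.
I_D = k_n [V_ov · V_DS − ½ V_DS²] = 4.32 × [2.4 × 0.273 − 0.5 × 0.273²] = 2.67 mA.

Triode; I_D = 2.67 mA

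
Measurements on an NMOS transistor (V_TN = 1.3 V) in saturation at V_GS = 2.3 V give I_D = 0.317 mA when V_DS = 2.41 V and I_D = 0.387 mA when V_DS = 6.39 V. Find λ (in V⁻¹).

With V_GS fixed, I_D ∝ (1 + λ V_DS) in saturation, so I_D2/I_D1 = (1 + λ V_DS2)/(1 + λ V_DS1).
0.387/0.317 = 1.221 = (1 + 6.39 λ)/(1 + 2.41 λ).
Solving: λ (I_D1 V_DS2 − I_D2 V_DS1) = I_D2 − I_D1, so λ = (0.387 − 0.317) / (0.317 × 6.39 − 0.387 × 2.41) = 0.07 / 1.09 = 0.064 V⁻¹.

λ = 0.0640 V⁻¹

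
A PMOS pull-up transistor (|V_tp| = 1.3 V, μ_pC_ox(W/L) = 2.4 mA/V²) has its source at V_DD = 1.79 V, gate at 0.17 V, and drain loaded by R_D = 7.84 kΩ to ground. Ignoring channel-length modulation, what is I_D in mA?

I_D = 0.123 mA

V_SG = V_DD − V_G = 1.79 − 0.17 = 1.62 V, so V_ov = 1.62 − 1.3 = 0.32 V.
Assume saturation: I_D = ½ k_p V_ov² = 0.5 × 2.4 × 0.32² = 0.123 mA, giving V_SD = V_DD − I_D R_D = 1.79 − 0.123 × 7.84 = 0.827 V.
V_SD = 0.827 V ≥ V_ov = 0.32 V, confirming saturation.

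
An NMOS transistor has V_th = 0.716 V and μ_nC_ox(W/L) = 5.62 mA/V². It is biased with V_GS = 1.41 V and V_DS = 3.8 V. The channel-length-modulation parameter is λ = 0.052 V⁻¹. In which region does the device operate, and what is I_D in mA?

Saturation; I_D = 1.62 mA

V_ov = V_GS − V_th = 1.41 − 0.716 = 0.694 V.
Since V_DS = 3.8 V ≥ V_ov = 0.694 V, the device is in saturation.
I_D = ½ k_n V_ov² (1 + λ V_DS) = 0.5 × 5.62 × 0.694² × (1 + 0.052 × 3.8) = 1.62 mA.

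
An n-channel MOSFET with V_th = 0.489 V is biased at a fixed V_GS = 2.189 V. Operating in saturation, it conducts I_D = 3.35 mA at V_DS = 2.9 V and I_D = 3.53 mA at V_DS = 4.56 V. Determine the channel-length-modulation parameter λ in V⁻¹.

With V_GS fixed, I_D ∝ (1 + λ V_DS) in saturation, so I_D2/I_D1 = (1 + λ V_DS2)/(1 + λ V_DS1).
3.53/3.35 = 1.054 = (1 + 4.56 λ)/(1 + 2.9 λ).
Solving: λ (I_D1 V_DS2 − I_D2 V_DS1) = I_D2 − I_D1, so λ = (3.53 − 3.35) / (3.35 × 4.56 − 3.53 × 2.9) = 0.18 / 5.04 = 0.0357 V⁻¹.

λ = 0.0357 V⁻¹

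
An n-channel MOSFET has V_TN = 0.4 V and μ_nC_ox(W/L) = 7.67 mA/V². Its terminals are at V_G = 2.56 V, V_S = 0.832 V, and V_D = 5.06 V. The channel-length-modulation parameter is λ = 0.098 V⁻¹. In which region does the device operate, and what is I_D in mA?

V_GS = V_G − V_S = 2.56 − 0.832 = 1.73 V; V_DS = V_D − V_S = 5.06 − 0.832 = 4.23 V.
V_ov = V_GS − V_TN = 1.73 − 0.4 = 1.33 V.
Since V_DS = 4.23 V ≥ V_ov = 1.33 V, the device is in saturation.
I_D = ½ k_n V_ov² (1 + λ V_DS) = 0.5 × 7.67 × 1.33² × (1 + 0.098 × 4.23) = 9.57 mA.

Saturation; I_D = 9.57 mA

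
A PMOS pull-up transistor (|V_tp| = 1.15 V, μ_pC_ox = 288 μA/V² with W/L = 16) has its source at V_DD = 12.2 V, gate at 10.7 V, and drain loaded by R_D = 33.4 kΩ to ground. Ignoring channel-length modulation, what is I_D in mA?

V_SG = V_DD − V_G = 12.2 − 10.7 = 1.5 V, so V_ov = 1.5 − 1.15 = 0.35 V.
k_p = μ_pC_ox · (W/L) = 4.608 mA/V².
Assume saturation: I_D = ½ k_p V_ov² = 0.5 × 4.608 × 0.35² = 0.282 mA, giving V_SD = V_DD − I_D R_D = 12.2 − 0.282 × 33.4 = 2.77 V.
V_SD = 2.77 V ≥ V_ov = 0.35 V, confirming saturation.

I_D = 0.282 mA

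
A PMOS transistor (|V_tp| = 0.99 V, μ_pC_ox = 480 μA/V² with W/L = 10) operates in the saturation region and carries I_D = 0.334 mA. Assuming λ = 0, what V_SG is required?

k_p = μ_pC_ox · (W/L) = 4.8 mA/V².
In saturation I_D = ½ k_p (V_SG − |V_tp|)², so V_SG − |V_tp| = √(2 I_D / k_p) = √(2 × 0.334 / 4.8) = 0.373 V.
V_SG = 0.99 + 0.373 = 1.36 V.

V_SG = 1.36 V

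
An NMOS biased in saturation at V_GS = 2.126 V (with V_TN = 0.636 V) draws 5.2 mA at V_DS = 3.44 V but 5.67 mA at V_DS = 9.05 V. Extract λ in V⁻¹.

With V_GS fixed, I_D ∝ (1 + λ V_DS) in saturation, so I_D2/I_D1 = (1 + λ V_DS2)/(1 + λ V_DS1).
5.67/5.2 = 1.09 = (1 + 9.05 λ)/(1 + 3.44 λ).
Solving: λ (I_D1 V_DS2 − I_D2 V_DS1) = I_D2 − I_D1, so λ = (5.67 − 5.2) / (5.2 × 9.05 − 5.67 × 3.44) = 0.47 / 27.6 = 0.0171 V⁻¹.

λ = 0.0171 V⁻¹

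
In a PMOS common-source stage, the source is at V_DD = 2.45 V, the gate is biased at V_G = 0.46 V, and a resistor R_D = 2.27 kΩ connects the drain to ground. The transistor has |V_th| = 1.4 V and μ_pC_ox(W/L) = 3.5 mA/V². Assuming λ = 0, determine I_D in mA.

I_D = 0.609 mA

V_SG = V_DD − V_G = 2.45 − 0.46 = 1.99 V, so V_ov = 1.99 − 1.4 = 0.59 V.
Assume saturation: I_D = ½ k_p V_ov² = 0.5 × 3.5 × 0.59² = 0.609 mA, giving V_SD = V_DD − I_D R_D = 2.45 − 0.609 × 2.27 = 1.07 V.
V_SD = 1.07 V ≥ V_ov = 0.59 V, confirming saturation.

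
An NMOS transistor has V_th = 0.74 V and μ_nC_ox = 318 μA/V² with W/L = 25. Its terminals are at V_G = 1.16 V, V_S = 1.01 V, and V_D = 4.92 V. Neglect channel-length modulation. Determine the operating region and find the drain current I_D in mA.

Cutoff; I_D = 0 mA

V_GS = V_G − V_S = 1.16 − 1.01 = 0.15 V; V_DS = V_D − V_S = 4.92 − 1.01 = 3.91 V.
V_GS = 0.15 V < V_th = 0.74 V, so the transistor is in cutoff.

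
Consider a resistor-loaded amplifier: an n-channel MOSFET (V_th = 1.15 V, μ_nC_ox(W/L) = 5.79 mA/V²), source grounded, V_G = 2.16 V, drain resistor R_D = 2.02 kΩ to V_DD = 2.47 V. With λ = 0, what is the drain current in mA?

I_D = 1.12 mA

V_GS = V_G = 2.16 V, so V_ov = 2.16 − 1.15 = 1.01 V.
Assume saturation: I_D = ½ k_n V_ov² = 0.5 × 5.79 × 1.01² = 2.95 mA, giving V_DS = V_DD − I_D R_D = 2.47 − 2.95 × 2.02 = -3.5 V.
But -3.5 V < V_ov = 1.01 V, so the device is actually in triode.
In triode I_D = k_n[V_ov V_DS − ½ V_DS²] and I_D = (V_DD − V_DS)/R_D. Equating: 5.85 V_DS² − 12.81 V_DS + 2.47 = 0, giving V_DS = 0.214 V (the root below V_ov).
I_D = (2.47 − 0.214) / 2.02 = 1.12 mA.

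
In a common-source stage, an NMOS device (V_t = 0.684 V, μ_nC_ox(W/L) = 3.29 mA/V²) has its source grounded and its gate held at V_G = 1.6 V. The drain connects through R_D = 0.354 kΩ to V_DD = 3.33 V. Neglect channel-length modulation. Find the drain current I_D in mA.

I_D = 1.38 mA

V_GS = V_G = 1.6 V, so V_ov = 1.6 − 0.684 = 0.916 V.
Assume saturation: I_D = ½ k_n V_ov² = 0.5 × 3.29 × 0.916² = 1.38 mA, giving V_DS = V_DD − I_D R_D = 3.33 − 1.38 × 0.354 = 2.84 V.
V_DS = 2.84 V ≥ V_ov = 0.916 V, confirming saturation.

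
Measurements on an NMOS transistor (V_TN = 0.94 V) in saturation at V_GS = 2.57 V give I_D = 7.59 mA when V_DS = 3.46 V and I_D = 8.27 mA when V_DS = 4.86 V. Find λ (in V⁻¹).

λ = 0.0822 V⁻¹

With V_GS fixed, I_D ∝ (1 + λ V_DS) in saturation, so I_D2/I_D1 = (1 + λ V_DS2)/(1 + λ V_DS1).
8.27/7.59 = 1.09 = (1 + 4.86 λ)/(1 + 3.46 λ).
Solving: λ (I_D1 V_DS2 − I_D2 V_DS1) = I_D2 − I_D1, so λ = (8.27 − 7.59) / (7.59 × 4.86 − 8.27 × 3.46) = 0.68 / 8.27 = 0.0822 V⁻¹.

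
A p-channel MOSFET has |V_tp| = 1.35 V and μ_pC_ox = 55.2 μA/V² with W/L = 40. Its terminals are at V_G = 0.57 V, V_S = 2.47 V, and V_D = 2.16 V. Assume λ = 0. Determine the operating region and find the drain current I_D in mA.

Triode; I_D = 0.270 mA

V_SG = V_S − V_G = 2.47 − 0.57 = 1.9 V; V_SD = V_S − V_D = 2.47 − 2.16 = 0.31 V.
k_p = μ_pC_ox · (W/L) = 2.208 mA/V².
V_ov = V_SG − |V_tp| = 1.9 − 1.35 = 0.55 V.
Since V_SD = 0.31 V < V_ov = 0.55 V, the device is in the triode region.
I_D = k_p [V_ov · V_SD − ½ V_SD²] = 2.208 × [0.55 × 0.31 − 0.5 × 0.31²] = 0.27 mA.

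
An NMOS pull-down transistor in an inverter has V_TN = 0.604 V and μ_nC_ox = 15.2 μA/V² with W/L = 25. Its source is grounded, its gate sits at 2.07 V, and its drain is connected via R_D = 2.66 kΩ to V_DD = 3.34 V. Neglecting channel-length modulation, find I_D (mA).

V_GS = V_G = 2.07 V, so V_ov = 2.07 − 0.604 = 1.47 V.
k_n = μ_nC_ox · (W/L) = 0.38 mA/V².
Assume saturation: I_D = ½ k_n V_ov² = 0.5 × 0.38 × 1.47² = 0.408 mA, giving V_DS = V_DD − I_D R_D = 3.34 − 0.408 × 2.66 = 2.25 V.
V_DS = 2.25 V ≥ V_ov = 1.47 V, confirming saturation.

I_D = 0.408 mA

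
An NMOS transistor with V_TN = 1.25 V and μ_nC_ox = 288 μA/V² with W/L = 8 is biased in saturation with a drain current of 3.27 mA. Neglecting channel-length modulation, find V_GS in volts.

V_GS = 2.93 V

k_n = μ_nC_ox · (W/L) = 2.304 mA/V².
In saturation I_D = ½ k_n (V_GS − V_TN)², so V_GS − V_TN = √(2 I_D / k_n) = √(2 × 3.27 / 2.304) = 1.68 V.
V_GS = 1.25 + 1.68 = 2.93 V.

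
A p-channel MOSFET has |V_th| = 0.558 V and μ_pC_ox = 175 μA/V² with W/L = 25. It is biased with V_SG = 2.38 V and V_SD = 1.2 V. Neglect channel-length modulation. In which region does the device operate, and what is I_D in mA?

k_p = μ_pC_ox · (W/L) = 4.375 mA/V².
V_ov = V_SG − |V_th| = 2.38 − 0.558 = 1.82 V.
Since V_SD = 1.2 V < V_ov = 1.82 V, the device is in the triode region.
I_D = k_p [V_ov · V_SD − ½ V_SD²] = 4.375 × [1.82 × 1.2 − 0.5 × 1.2²] = 6.42 mA.

Triode; I_D = 6.42 mA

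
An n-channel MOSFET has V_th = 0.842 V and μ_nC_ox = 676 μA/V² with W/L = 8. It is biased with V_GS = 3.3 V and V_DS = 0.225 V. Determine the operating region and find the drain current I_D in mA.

Triode; I_D = 2.85 mA

k_n = μ_nC_ox · (W/L) = 5.408 mA/V².
V_ov = V_GS − V_th = 3.3 − 0.842 = 2.46 V.
Since V_DS = 0.225 V < V_ov = 2.46 V, the device is in the triode region.
I_D = k_n [V_ov · V_DS − ½ V_DS²] = 5.408 × [2.46 × 0.225 − 0.5 × 0.225²] = 2.85 mA.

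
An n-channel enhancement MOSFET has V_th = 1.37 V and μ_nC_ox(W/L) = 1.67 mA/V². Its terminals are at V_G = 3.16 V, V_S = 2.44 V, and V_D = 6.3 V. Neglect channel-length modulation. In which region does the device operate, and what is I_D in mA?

V_GS = V_G − V_S = 3.16 − 2.44 = 0.72 V; V_DS = V_D − V_S = 6.3 − 2.44 = 3.86 V.
V_GS = 0.72 V < V_th = 1.37 V, so the transistor is in cutoff.

Cutoff; I_D = 0 mA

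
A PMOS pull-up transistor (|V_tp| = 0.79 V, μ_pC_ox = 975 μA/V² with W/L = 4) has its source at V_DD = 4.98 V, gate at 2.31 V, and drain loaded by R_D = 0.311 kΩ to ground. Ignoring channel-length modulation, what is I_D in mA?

I_D = 6.89 mA

V_SG = V_DD − V_G = 4.98 − 2.31 = 2.67 V, so V_ov = 2.67 − 0.79 = 1.88 V.
k_p = μ_pC_ox · (W/L) = 3.9 mA/V².
Assume saturation: I_D = ½ k_p V_ov² = 0.5 × 3.9 × 1.88² = 6.89 mA, giving V_SD = V_DD − I_D R_D = 4.98 − 6.89 × 0.311 = 2.84 V.
V_SD = 2.84 V ≥ V_ov = 1.88 V, confirming saturation.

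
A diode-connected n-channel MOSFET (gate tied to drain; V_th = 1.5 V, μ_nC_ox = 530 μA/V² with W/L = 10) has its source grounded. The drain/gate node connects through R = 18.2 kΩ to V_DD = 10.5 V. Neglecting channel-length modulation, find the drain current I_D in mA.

I_D = 0.471 mA

With gate tied to drain, V_GS = V_DS ≥ V_GS − V_th, so the device is in saturation.
k_n = μ_nC_ox · (W/L) = 5.3 mA/V².
KCL at the drain: ½ k_n (V_GS − V_th)² = (V_DD − V_GS)/R.
Let x = V_GS − 1.5. Then 48.2 x² + x − 9 = 0, giving x = 0.422 V (positive root), so V_GS = 1.92 V.
I_D = (V_DD − V_GS)/R = (10.5 − 1.92) / 18.2 = 0.471 mA.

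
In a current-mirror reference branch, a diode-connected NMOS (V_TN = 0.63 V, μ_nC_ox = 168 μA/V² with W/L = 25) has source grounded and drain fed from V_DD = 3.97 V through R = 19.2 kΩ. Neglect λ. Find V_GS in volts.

V_GS = 0.906 V

With gate tied to drain, V_GS = V_DS ≥ V_GS − V_TN, so the device is in saturation.
k_n = μ_nC_ox · (W/L) = 4.2 mA/V².
KCL at the drain: ½ k_n (V_GS − V_TN)² = (V_DD − V_GS)/R.
Let x = V_GS − 0.63. Then 40.3 x² + x − 3.34 = 0, giving x = 0.276 V (positive root), so V_GS = 0.906 V.
I_D = (V_DD − V_GS)/R = (3.97 − 0.906) / 19.2 = 0.16 mA.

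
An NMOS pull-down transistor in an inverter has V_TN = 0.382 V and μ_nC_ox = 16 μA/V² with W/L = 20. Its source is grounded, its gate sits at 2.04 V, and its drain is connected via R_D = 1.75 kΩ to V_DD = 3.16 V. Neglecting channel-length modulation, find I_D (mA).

V_GS = V_G = 2.04 V, so V_ov = 2.04 − 0.382 = 1.66 V.
k_n = μ_nC_ox · (W/L) = 0.32 mA/V².
Assume saturation: I_D = ½ k_n V_ov² = 0.5 × 0.32 × 1.66² = 0.44 mA, giving V_DS = V_DD − I_D R_D = 3.16 − 0.44 × 1.75 = 2.39 V.
V_DS = 2.39 V ≥ V_ov = 1.66 V, confirming saturation.

I_D = 0.440 mA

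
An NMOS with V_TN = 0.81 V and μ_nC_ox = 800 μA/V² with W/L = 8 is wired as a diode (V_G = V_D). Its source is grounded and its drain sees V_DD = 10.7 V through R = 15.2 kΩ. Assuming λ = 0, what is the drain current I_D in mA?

With gate tied to drain, V_GS = V_DS ≥ V_GS − V_TN, so the device is in saturation.
k_n = μ_nC_ox · (W/L) = 6.4 mA/V².
KCL at the drain: ½ k_n (V_GS − V_TN)² = (V_DD − V_GS)/R.
Let x = V_GS − 0.81. Then 48.6 x² + x − 9.89 = 0, giving x = 0.441 V (positive root), so V_GS = 1.25 V.
I_D = (V_DD − V_GS)/R = (10.7 − 1.25) / 15.2 = 0.622 mA.

I_D = 0.622 mA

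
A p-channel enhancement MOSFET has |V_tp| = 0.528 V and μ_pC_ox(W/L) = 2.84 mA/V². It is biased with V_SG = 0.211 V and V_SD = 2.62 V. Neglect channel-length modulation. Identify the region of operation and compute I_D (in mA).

V_SG = 0.211 V < |V_tp| = 0.528 V, so the transistor is in cutoff.

Cutoff; I_D = 0 mA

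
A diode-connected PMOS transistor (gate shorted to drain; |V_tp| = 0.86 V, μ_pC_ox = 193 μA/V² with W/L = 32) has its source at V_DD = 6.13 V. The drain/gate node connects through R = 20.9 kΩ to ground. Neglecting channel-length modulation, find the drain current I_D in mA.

I_D = 0.239 mA

With gate tied to drain, V_SG = V_SD ≥ V_SG − |V_tp|, so the device is in saturation.
k_p = μ_pC_ox · (W/L) = 6.176 mA/V².
KCL at the drain: ½ k_p (V_SG − |V_tp|)² = (V_DD − V_SG)/R.
Let x = V_SG − 0.86. Then 64.5 x² + x − 5.27 = 0, giving x = 0.278 V (positive root), so V_SG = 1.14 V.
I_D = (V_DD − V_SG)/R = (6.13 − 1.14) / 20.9 = 0.239 mA.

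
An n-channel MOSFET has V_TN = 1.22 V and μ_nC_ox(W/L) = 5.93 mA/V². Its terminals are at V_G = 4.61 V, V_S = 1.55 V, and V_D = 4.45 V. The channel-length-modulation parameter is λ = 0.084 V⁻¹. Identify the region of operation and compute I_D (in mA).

Saturation; I_D = 12.5 mA

V_GS = V_G − V_S = 4.61 − 1.55 = 3.06 V; V_DS = V_D − V_S = 4.45 − 1.55 = 2.9 V.
V_ov = V_GS − V_TN = 3.06 − 1.22 = 1.84 V.
Since V_DS = 2.9 V ≥ V_ov = 1.84 V, the device is in saturation.
I_D = ½ k_n V_ov² (1 + λ V_DS) = 0.5 × 5.93 × 1.84² × (1 + 0.084 × 2.9) = 12.5 mA.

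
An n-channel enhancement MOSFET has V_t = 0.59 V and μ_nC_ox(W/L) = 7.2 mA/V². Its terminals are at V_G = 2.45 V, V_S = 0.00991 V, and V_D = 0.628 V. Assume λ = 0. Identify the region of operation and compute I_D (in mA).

Triode; I_D = 6.86 mA

V_GS = V_G − V_S = 2.45 − 0.00991 = 2.44 V; V_DS = V_D − V_S = 0.628 − 0.00991 = 0.618 V.
V_ov = V_GS − V_t = 2.44 − 0.59 = 1.85 V.
Since V_DS = 0.618 V < V_ov = 1.85 V, the device is in the triode region.
I_D = k_n [V_ov · V_DS − ½ V_DS²] = 7.2 × [1.85 × 0.618 − 0.5 × 0.618²] = 6.86 mA.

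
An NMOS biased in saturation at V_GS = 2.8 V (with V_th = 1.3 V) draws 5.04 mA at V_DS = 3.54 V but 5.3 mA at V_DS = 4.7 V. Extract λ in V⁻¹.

λ = 0.0528 V⁻¹

With V_GS fixed, I_D ∝ (1 + λ V_DS) in saturation, so I_D2/I_D1 = (1 + λ V_DS2)/(1 + λ V_DS1).
5.3/5.04 = 1.052 = (1 + 4.7 λ)/(1 + 3.54 λ).
Solving: λ (I_D1 V_DS2 − I_D2 V_DS1) = I_D2 − I_D1, so λ = (5.3 − 5.04) / (5.04 × 4.7 − 5.3 × 3.54) = 0.26 / 4.93 = 0.0528 V⁻¹.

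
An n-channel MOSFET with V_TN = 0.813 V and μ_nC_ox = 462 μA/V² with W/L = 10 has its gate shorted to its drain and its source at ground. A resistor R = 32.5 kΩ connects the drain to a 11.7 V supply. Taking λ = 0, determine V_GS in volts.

V_GS = 1.19 V

With gate tied to drain, V_GS = V_DS ≥ V_GS − V_TN, so the device is in saturation.
k_n = μ_nC_ox · (W/L) = 4.62 mA/V².
KCL at the drain: ½ k_n (V_GS − V_TN)² = (V_DD − V_GS)/R.
Let x = V_GS − 0.813. Then 75.1 x² + x − 10.89 = 0, giving x = 0.374 V (positive root), so V_GS = 1.19 V.
I_D = (V_DD − V_GS)/R = (11.7 − 1.19) / 32.5 = 0.323 mA.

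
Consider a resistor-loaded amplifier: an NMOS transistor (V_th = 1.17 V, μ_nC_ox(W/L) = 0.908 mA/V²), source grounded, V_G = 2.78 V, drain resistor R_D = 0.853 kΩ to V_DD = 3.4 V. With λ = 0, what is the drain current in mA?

V_GS = V_G = 2.78 V, so V_ov = 2.78 − 1.17 = 1.61 V.
Assume saturation: I_D = ½ k_n V_ov² = 0.5 × 0.908 × 1.61² = 1.18 mA, giving V_DS = V_DD − I_D R_D = 3.4 − 1.18 × 0.853 = 2.4 V.
V_DS = 2.4 V ≥ V_ov = 1.61 V, confirming saturation.

I_D = 1.18 mA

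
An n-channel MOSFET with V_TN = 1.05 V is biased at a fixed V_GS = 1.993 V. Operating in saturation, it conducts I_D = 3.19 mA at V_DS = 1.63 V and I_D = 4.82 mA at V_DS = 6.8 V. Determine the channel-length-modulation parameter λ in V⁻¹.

λ = 0.118 V⁻¹

With V_GS fixed, I_D ∝ (1 + λ V_DS) in saturation, so I_D2/I_D1 = (1 + λ V_DS2)/(1 + λ V_DS1).
4.82/3.19 = 1.511 = (1 + 6.8 λ)/(1 + 1.63 λ).
Solving: λ (I_D1 V_DS2 − I_D2 V_DS1) = I_D2 − I_D1, so λ = (4.82 − 3.19) / (3.19 × 6.8 − 4.82 × 1.63) = 1.63 / 13.8 = 0.118 V⁻¹.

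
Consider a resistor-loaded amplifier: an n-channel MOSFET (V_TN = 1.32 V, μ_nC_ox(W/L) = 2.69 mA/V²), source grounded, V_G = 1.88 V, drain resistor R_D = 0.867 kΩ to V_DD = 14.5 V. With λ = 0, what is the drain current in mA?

V_GS = V_G = 1.88 V, so V_ov = 1.88 − 1.32 = 0.56 V.
Assume saturation: I_D = ½ k_n V_ov² = 0.5 × 2.69 × 0.56² = 0.422 mA, giving V_DS = V_DD − I_D R_D = 14.5 − 0.422 × 0.867 = 14.1 V.
V_DS = 14.1 V ≥ V_ov = 0.56 V, confirming saturation.

I_D = 0.422 mA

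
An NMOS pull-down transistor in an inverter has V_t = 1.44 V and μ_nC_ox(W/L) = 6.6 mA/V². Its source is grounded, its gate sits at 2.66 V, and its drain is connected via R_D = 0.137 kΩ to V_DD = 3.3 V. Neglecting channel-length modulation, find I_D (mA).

I_D = 4.91 mA

V_GS = V_G = 2.66 V, so V_ov = 2.66 − 1.44 = 1.22 V.
Assume saturation: I_D = ½ k_n V_ov² = 0.5 × 6.6 × 1.22² = 4.91 mA, giving V_DS = V_DD − I_D R_D = 3.3 − 4.91 × 0.137 = 2.63 V.
V_DS = 2.63 V ≥ V_ov = 1.22 V, confirming saturation.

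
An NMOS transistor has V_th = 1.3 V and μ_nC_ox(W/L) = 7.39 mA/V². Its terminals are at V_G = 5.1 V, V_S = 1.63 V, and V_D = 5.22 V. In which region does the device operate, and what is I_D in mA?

V_GS = V_G − V_S = 5.1 − 1.63 = 3.47 V; V_DS = V_D − V_S = 5.22 − 1.63 = 3.59 V.
V_ov = V_GS − V_th = 3.47 − 1.3 = 2.17 V.
Since V_DS = 3.59 V ≥ V_ov = 2.17 V, the device is in saturation.
I_D = ½ k_n V_ov² = 0.5 × 7.39 × 2.17² = 17.4 mA.

Saturation; I_D = 17.4 mA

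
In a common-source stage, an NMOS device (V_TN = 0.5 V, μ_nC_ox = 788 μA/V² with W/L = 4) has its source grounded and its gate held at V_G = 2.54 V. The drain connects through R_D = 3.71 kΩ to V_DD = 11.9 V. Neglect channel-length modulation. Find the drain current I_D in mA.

I_D = 3.06 mA

V_GS = V_G = 2.54 V, so V_ov = 2.54 − 0.5 = 2.04 V.
k_n = μ_nC_ox · (W/L) = 3.152 mA/V².
Assume saturation: I_D = ½ k_n V_ov² = 0.5 × 3.152 × 2.04² = 6.56 mA, giving V_DS = V_DD − I_D R_D = 11.9 − 6.56 × 3.71 = -12.4 V.
But -12.4 V < V_ov = 2.04 V, so the device is actually in triode.
In triode I_D = k_n[V_ov V_DS − ½ V_DS²] and I_D = (V_DD − V_DS)/R_D. Equating: 5.85 V_DS² − 24.86 V_DS + 11.9 = 0, giving V_DS = 0.55 V (the root below V_ov).
I_D = (11.9 − 0.55) / 3.71 = 3.06 mA.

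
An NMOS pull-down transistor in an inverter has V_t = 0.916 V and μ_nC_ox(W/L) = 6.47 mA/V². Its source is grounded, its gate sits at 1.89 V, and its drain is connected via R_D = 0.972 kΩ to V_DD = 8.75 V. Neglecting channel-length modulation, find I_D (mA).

I_D = 3.07 mA

V_GS = V_G = 1.89 V, so V_ov = 1.89 − 0.916 = 0.974 V.
Assume saturation: I_D = ½ k_n V_ov² = 0.5 × 6.47 × 0.974² = 3.07 mA, giving V_DS = V_DD − I_D R_D = 8.75 − 3.07 × 0.972 = 5.77 V.
V_DS = 5.77 V ≥ V_ov = 0.974 V, confirming saturation.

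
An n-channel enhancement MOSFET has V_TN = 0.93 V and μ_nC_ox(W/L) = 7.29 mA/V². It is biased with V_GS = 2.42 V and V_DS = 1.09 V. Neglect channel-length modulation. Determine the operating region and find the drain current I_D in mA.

V_ov = V_GS − V_TN = 2.42 − 0.93 = 1.49 V.
Since V_DS = 1.09 V < V_ov = 1.49 V, the device is in the triode region.
I_D = k_n [V_ov · V_DS − ½ V_DS²] = 7.29 × [1.49 × 1.09 − 0.5 × 1.09²] = 7.51 mA.

Triode; I_D = 7.51 mA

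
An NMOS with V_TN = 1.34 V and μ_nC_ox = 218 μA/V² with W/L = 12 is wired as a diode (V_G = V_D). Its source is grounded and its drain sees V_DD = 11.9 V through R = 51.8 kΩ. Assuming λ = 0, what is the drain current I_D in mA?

I_D = 0.196 mA

With gate tied to drain, V_GS = V_DS ≥ V_GS − V_TN, so the device is in saturation.
k_n = μ_nC_ox · (W/L) = 2.616 mA/V².
KCL at the drain: ½ k_n (V_GS − V_TN)² = (V_DD − V_GS)/R.
Let x = V_GS − 1.34. Then 67.8 x² + x − 10.56 = 0, giving x = 0.387 V (positive root), so V_GS = 1.73 V.
I_D = (V_DD − V_GS)/R = (11.9 − 1.73) / 51.8 = 0.196 mA.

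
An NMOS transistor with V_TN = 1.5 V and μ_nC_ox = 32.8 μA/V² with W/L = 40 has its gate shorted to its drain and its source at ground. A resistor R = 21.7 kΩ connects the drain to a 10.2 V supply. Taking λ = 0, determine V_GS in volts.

With gate tied to drain, V_GS = V_DS ≥ V_GS − V_TN, so the device is in saturation.
k_n = μ_nC_ox · (W/L) = 1.312 mA/V².
KCL at the drain: ½ k_n (V_GS − V_TN)² = (V_DD − V_GS)/R.
Let x = V_GS − 1.5. Then 14.2 x² + x − 8.7 = 0, giving x = 0.747 V (positive root), so V_GS = 2.25 V.
I_D = (V_DD − V_GS)/R = (10.2 − 2.25) / 21.7 = 0.366 mA.

V_GS = 2.25 V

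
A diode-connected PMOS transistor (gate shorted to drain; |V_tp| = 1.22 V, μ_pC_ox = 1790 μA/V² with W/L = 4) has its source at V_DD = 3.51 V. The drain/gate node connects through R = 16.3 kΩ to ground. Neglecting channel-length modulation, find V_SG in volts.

V_SG = 1.41 V

With gate tied to drain, V_SG = V_SD ≥ V_SG − |V_tp|, so the device is in saturation.
k_p = μ_pC_ox · (W/L) = 7.16 mA/V².
KCL at the drain: ½ k_p (V_SG − |V_tp|)² = (V_DD − V_SG)/R.
Let x = V_SG − 1.22. Then 58.4 x² + x − 2.29 = 0, giving x = 0.19 V (positive root), so V_SG = 1.41 V.
I_D = (V_DD − V_SG)/R = (3.51 − 1.41) / 16.3 = 0.129 mA.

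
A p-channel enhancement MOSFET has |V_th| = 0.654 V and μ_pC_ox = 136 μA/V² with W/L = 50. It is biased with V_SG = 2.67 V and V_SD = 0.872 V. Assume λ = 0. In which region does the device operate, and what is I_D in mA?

Triode; I_D = 9.37 mA

k_p = μ_pC_ox · (W/L) = 6.8 mA/V².
V_ov = V_SG − |V_th| = 2.67 − 0.654 = 2.02 V.
Since V_SD = 0.872 V < V_ov = 2.02 V, the device is in the triode region.
I_D = k_p [V_ov · V_SD − ½ V_SD²] = 6.8 × [2.02 × 0.872 − 0.5 × 0.872²] = 9.37 mA.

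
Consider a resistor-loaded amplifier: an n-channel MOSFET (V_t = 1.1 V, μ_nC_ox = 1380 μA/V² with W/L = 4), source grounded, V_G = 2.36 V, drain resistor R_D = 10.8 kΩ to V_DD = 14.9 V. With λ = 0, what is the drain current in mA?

I_D = 1.36 mA

V_GS = V_G = 2.36 V, so V_ov = 2.36 − 1.1 = 1.26 V.
k_n = μ_nC_ox · (W/L) = 5.52 mA/V².
Assume saturation: I_D = ½ k_n V_ov² = 0.5 × 5.52 × 1.26² = 4.38 mA, giving V_DS = V_DD − I_D R_D = 14.9 − 4.38 × 10.8 = -32.4 V.
But -32.4 V < V_ov = 1.26 V, so the device is actually in triode.
In triode I_D = k_n[V_ov V_DS − ½ V_DS²] and I_D = (V_DD − V_DS)/R_D. Equating: 29.8 V_DS² − 76.12 V_DS + 14.9 = 0, giving V_DS = 0.214 V (the root below V_ov).
I_D = (14.9 − 0.214) / 10.8 = 1.36 mA.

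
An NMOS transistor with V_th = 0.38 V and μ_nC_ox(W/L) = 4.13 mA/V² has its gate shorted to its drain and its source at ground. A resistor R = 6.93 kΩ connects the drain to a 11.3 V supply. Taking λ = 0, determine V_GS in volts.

With gate tied to drain, V_GS = V_DS ≥ V_GS − V_th, so the device is in saturation.
KCL at the drain: ½ k_n (V_GS − V_th)² = (V_DD − V_GS)/R.
Let x = V_GS − 0.38. Then 14.3 x² + x − 10.92 = 0, giving x = 0.839 V (positive root), so V_GS = 1.22 V.
I_D = (V_DD − V_GS)/R = (11.3 − 1.22) / 6.93 = 1.45 mA.

V_GS = 1.22 V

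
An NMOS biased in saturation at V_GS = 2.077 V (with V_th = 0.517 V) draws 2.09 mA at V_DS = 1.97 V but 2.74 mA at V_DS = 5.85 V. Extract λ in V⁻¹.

λ = 0.0952 V⁻¹

With V_GS fixed, I_D ∝ (1 + λ V_DS) in saturation, so I_D2/I_D1 = (1 + λ V_DS2)/(1 + λ V_DS1).
2.74/2.09 = 1.311 = (1 + 5.85 λ)/(1 + 1.97 λ).
Solving: λ (I_D1 V_DS2 − I_D2 V_DS1) = I_D2 − I_D1, so λ = (2.74 − 2.09) / (2.09 × 5.85 − 2.74 × 1.97) = 0.65 / 6.83 = 0.0952 V⁻¹.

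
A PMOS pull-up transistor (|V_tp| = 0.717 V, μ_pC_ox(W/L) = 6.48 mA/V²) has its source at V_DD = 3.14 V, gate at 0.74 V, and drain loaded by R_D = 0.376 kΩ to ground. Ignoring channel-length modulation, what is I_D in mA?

V_SG = V_DD − V_G = 3.14 − 0.74 = 2.4 V, so V_ov = 2.4 − 0.717 = 1.68 V.
Assume saturation: I_D = ½ k_p V_ov² = 0.5 × 6.48 × 1.68² = 9.18 mA, giving V_SD = V_DD − I_D R_D = 3.14 − 9.18 × 0.376 = -0.311 V.
But -0.311 V < V_ov = 1.68 V, so the device is actually in triode.
In triode I_D = k_p[V_ov V_SD − ½ V_SD²] and I_D = (V_DD − V_SD)/R_D. Equating: 1.22 V_SD² − 5.101 V_SD + 3.14 = 0, giving V_SD = 0.75 V (the root below V_ov).
I_D = (3.14 − 0.75) / 0.376 = 6.36 mA.

I_D = 6.36 mA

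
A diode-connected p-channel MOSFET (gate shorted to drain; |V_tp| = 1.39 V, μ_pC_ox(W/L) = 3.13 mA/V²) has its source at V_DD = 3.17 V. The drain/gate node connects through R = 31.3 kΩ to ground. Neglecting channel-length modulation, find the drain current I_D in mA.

With gate tied to drain, V_SG = V_SD ≥ V_SG − |V_tp|, so the device is in saturation.
KCL at the drain: ½ k_p (V_SG − |V_tp|)² = (V_DD − V_SG)/R.
Let x = V_SG − 1.39. Then 49 x² + x − 1.78 = 0, giving x = 0.181 V (positive root), so V_SG = 1.57 V.
I_D = (V_DD − V_SG)/R = (3.17 − 1.57) / 31.3 = 0.0511 mA.

I_D = 0.0511 mA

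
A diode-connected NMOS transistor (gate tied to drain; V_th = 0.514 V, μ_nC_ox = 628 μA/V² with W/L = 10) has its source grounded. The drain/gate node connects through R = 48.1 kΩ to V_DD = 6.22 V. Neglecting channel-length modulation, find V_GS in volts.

With gate tied to drain, V_GS = V_DS ≥ V_GS − V_th, so the device is in saturation.
k_n = μ_nC_ox · (W/L) = 6.28 mA/V².
KCL at the drain: ½ k_n (V_GS − V_th)² = (V_DD − V_GS)/R.
Let x = V_GS − 0.514. Then 151 x² + x − 5.706 = 0, giving x = 0.191 V (positive root), so V_GS = 0.705 V.
I_D = (V_DD − V_GS)/R = (6.22 − 0.705) / 48.1 = 0.115 mA.

V_GS = 0.705 V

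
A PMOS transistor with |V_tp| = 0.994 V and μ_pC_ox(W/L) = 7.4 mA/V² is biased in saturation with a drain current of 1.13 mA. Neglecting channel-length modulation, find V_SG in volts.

In saturation I_D = ½ k_p (V_SG − |V_tp|)², so V_SG − |V_tp| = √(2 I_D / k_p) = √(2 × 1.13 / 7.4) = 0.553 V.
V_SG = 0.994 + 0.553 = 1.55 V.

V_SG = 1.55 V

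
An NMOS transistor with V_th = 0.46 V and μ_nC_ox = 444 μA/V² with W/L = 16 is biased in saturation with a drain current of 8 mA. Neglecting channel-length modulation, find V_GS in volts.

k_n = μ_nC_ox · (W/L) = 7.104 mA/V².
In saturation I_D = ½ k_n (V_GS − V_th)², so V_GS − V_th = √(2 I_D / k_n) = √(2 × 8 / 7.104) = 1.5 V.
V_GS = 0.46 + 1.5 = 1.96 V.

V_GS = 1.96 V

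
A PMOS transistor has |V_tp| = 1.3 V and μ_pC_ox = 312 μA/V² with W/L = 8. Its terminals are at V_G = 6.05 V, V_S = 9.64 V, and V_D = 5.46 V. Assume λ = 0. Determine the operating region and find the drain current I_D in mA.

Saturation; I_D = 6.54 mA

V_SG = V_S − V_G = 9.64 − 6.05 = 3.59 V; V_SD = V_S − V_D = 9.64 − 5.46 = 4.18 V.
k_p = μ_pC_ox · (W/L) = 2.496 mA/V².
V_ov = V_SG − |V_tp| = 3.59 − 1.3 = 2.29 V.
Since V_SD = 4.18 V ≥ V_ov = 2.29 V, the device is in saturation.
I_D = ½ k_p V_ov² = 0.5 × 2.496 × 2.29² = 6.54 mA.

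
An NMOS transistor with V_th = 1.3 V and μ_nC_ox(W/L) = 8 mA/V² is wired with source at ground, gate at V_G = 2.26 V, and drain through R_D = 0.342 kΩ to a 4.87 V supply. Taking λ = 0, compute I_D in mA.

I_D = 3.69 mA

V_GS = V_G = 2.26 V, so V_ov = 2.26 − 1.3 = 0.96 V.
Assume saturation: I_D = ½ k_n V_ov² = 0.5 × 8 × 0.96² = 3.69 mA, giving V_DS = V_DD − I_D R_D = 4.87 − 3.69 × 0.342 = 3.61 V.
V_DS = 3.61 V ≥ V_ov = 0.96 V, confirming saturation.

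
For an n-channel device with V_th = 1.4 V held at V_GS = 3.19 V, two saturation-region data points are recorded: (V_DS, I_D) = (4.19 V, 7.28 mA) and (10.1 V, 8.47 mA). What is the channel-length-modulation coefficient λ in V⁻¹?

With V_GS fixed, I_D ∝ (1 + λ V_DS) in saturation, so I_D2/I_D1 = (1 + λ V_DS2)/(1 + λ V_DS1).
8.47/7.28 = 1.163 = (1 + 10.1 λ)/(1 + 4.19 λ).
Solving: λ (I_D1 V_DS2 − I_D2 V_DS1) = I_D2 − I_D1, so λ = (8.47 − 7.28) / (7.28 × 10.1 − 8.47 × 4.19) = 1.19 / 38 = 0.0313 V⁻¹.

λ = 0.0313 V⁻¹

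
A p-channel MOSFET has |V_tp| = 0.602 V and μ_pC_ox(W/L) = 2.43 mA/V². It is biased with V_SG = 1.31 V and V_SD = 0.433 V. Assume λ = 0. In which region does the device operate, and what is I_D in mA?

V_ov = V_SG − |V_tp| = 1.31 − 0.602 = 0.708 V.
Since V_SD = 0.433 V < V_ov = 0.708 V, the device is in the triode region.
I_D = k_p [V_ov · V_SD − ½ V_SD²] = 2.43 × [0.708 × 0.433 − 0.5 × 0.433²] = 0.517 mA.

Triode; I_D = 0.517 mA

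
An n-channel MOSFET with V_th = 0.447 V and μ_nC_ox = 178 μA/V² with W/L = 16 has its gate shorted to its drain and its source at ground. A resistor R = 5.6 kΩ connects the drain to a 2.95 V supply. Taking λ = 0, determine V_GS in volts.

With gate tied to drain, V_GS = V_DS ≥ V_GS − V_th, so the device is in saturation.
k_n = μ_nC_ox · (W/L) = 2.848 mA/V².
KCL at the drain: ½ k_n (V_GS − V_th)² = (V_DD − V_GS)/R.
Let x = V_GS − 0.447. Then 7.97 x² + x − 2.503 = 0, giving x = 0.501 V (positive root), so V_GS = 0.948 V.
I_D = (V_DD − V_GS)/R = (2.95 − 0.948) / 5.6 = 0.357 mA.

V_GS = 0.948 V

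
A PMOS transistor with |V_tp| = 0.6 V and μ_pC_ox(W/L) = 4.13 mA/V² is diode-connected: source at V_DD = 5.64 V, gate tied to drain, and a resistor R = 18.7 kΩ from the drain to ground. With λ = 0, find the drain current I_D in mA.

With gate tied to drain, V_SG = V_SD ≥ V_SG − |V_tp|, so the device is in saturation.
KCL at the drain: ½ k_p (V_SG − |V_tp|)² = (V_DD − V_SG)/R.
Let x = V_SG − 0.6. Then 38.6 x² + x − 5.04 = 0, giving x = 0.349 V (positive root), so V_SG = 0.949 V.
I_D = (V_DD − V_SG)/R = (5.64 − 0.949) / 18.7 = 0.251 mA.

I_D = 0.251 mA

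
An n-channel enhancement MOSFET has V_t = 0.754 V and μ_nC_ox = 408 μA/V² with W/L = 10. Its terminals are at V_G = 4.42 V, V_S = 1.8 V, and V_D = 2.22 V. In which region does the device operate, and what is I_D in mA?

V_GS = V_G − V_S = 4.42 − 1.8 = 2.62 V; V_DS = V_D − V_S = 2.22 − 1.8 = 0.42 V.
k_n = μ_nC_ox · (W/L) = 4.08 mA/V².
V_ov = V_GS − V_t = 2.62 − 0.754 = 1.87 V.
Since V_DS = 0.42 V < V_ov = 1.87 V, the device is in the triode region.
I_D = k_n [V_ov · V_DS − ½ V_DS²] = 4.08 × [1.87 × 0.42 − 0.5 × 0.42²] = 2.84 mA.

Triode; I_D = 2.84 mA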